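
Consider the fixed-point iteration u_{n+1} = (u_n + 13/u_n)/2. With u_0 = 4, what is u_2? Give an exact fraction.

u_1 = (4 + 13/4)/2 = 29/8.
u_2 = (29/8 + 13/(29/8))/2 = 1673/464.

1673/464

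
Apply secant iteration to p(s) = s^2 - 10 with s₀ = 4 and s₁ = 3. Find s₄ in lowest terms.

3001/949

p(4) = 6, p(3) = -1. s₂ = 3 - (-1)·(3 - 4)/((-1) - 6) = 22/7.
p(3) = -1, p(22/7) = -6/49. s₃ = (22/7) - (-6/49)·((22/7) - 3)/((-6/49) - (-1)) = 136/43.
p(22/7) = -6/49, p(136/43) = 6/1849. s₄ = (136/43) - (6/1849)·((136/43) - (22/7))/((6/1849) - (-6/49)) = 3001/949.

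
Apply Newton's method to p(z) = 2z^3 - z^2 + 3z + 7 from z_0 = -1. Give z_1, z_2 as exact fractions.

z_1 = -12/11, z_2 = -17813/16401

p'(z) = 6z^2 - 2z + 3.
p(-1) = 1, p'(-1) = 11, so z_1 = (-1) - 1/11 = -12/11.
p(-12/11) = -79/1331, p'(-12/11) = 1491/121, so z_2 = (-12/11) - (-79/1331)/(1491/121) = -17813/16401.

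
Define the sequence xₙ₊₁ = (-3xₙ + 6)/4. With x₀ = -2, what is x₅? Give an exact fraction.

x₁ = (-3·(-2) + 6)/4 = 3.
x₂ = (-3·3 + 6)/4 = -3/4.
x₃ = (-3·(-3/4) + 6)/4 = 33/16.
x₄ = (-3·(33/16) + 6)/4 = -3/64.
x₅ = (-3·(-3/64) + 6)/4 = 393/256.

393/256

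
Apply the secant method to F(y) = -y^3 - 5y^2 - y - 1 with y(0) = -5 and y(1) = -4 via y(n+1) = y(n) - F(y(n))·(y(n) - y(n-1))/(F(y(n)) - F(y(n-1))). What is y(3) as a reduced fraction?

-21025/4317

F(-5) = 4, F(-4) = -13. y(2) = (-4) - (-13)·((-4) - (-5))/((-13) - 4) = -81/17.
F(-4) = -13, F(-81/17) = -7748/4913. y(3) = (-81/17) - (-7748/4913)·((-81/17) - (-4))/((-7748/4913) - (-13)) = -21025/4317.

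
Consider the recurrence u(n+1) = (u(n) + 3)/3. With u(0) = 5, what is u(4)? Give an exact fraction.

u(1) = (5 + 3)/3 = 8/3.
u(2) = ((8/3) + 3)/3 = 17/9.
u(3) = ((17/9) + 3)/3 = 44/27.
u(4) = ((44/27) + 3)/3 = 125/81.

125/81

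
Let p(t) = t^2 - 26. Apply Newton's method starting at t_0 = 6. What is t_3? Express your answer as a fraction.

7196593/1411368

p'(t) = 2t.
p(6) = 10, p'(6) = 12, so t_1 = 6 - 10/12 = 31/6.
p(31/6) = 25/36, p'(31/6) = 31/3, so t_2 = (31/6) - (25/36)/(31/3) = 1897/372.
p(1897/372) = 625/138384, p'(1897/372) = 1897/186, so t_3 = (1897/372) - (625/138384)/(1897/186) = 7196593/1411368.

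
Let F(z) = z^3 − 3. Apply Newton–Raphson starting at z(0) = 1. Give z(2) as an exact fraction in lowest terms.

331/225

F'(z) = 3z^2.
F(1) = −2, F'(1) = 3, so z(1) = 1 − (−2)/3 = 5/3.
F(5/3) = 44/27, F'(5/3) = 25/3, so z(2) = (5/3) − (44/27)/(25/3) = 331/225.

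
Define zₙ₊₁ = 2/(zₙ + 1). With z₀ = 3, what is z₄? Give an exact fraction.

z₁ = 2/(3 + 1) = 1/2.
z₂ = 2/(1/2 + 1) = 4/3.
z₃ = 2/(4/3 + 1) = 6/7.
z₄ = 2/(6/7 + 1) = 14/13.

14/13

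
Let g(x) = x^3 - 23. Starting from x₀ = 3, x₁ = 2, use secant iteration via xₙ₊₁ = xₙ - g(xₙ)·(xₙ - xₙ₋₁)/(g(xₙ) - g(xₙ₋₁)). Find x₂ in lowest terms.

g(3) = 4, g(2) = -15. x₂ = 2 - (-15)·(2 - 3)/((-15) - 4) = 53/19.

53/19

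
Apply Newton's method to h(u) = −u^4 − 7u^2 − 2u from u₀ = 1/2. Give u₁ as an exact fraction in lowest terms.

31/152

h'(u) = −4u^3 − 14u − 2.
h(1/2) = −45/16, h'(1/2) = −19/2, so u₁ = (1/2) − (−45/16)/(−19/2) = 31/152.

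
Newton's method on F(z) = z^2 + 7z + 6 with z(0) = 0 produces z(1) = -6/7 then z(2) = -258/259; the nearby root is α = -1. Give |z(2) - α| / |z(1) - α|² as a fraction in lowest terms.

z(1) - α = -6/7 - (-1) = -6/7 + 1 = 1/7, so |z(1) - α| = 1/7.
z(2) - α = -258/259 - (-1) = -258/259 + 1 = 1/259, so |z(2) - α| = 1/259.
|z(1) - α|² = 1/49.
Ratio = (1/259) / (1/49) = 7/37.

7/37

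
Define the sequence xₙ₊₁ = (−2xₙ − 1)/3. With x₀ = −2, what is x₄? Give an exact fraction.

−5/9

x₁ = (−2·(−2) − 1)/3 = 1.
x₂ = (−2·1 − 1)/3 = −1.
x₃ = (−2·(−1) − 1)/3 = 1/3.
x₄ = (−2·(1/3) − 1)/3 = −5/9.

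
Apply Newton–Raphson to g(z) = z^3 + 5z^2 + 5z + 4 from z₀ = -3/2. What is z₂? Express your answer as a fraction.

g'(z) = 3z^2 + 10z + 5.
g(-3/2) = 35/8, g'(-3/2) = -13/4, so z₁ = (-3/2) - (35/8)/(-13/4) = -2/13.
g(-2/13) = 7350/2197, g'(-2/13) = 597/169, so z₂ = (-2/13) - (7350/2197)/(597/169) = -2848/2587.

-2848/2587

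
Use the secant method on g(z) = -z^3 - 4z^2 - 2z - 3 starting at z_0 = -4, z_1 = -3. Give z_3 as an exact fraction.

-3639/971

g(-4) = 5, g(-3) = -6. z_2 = (-3) - (-6)·((-3) - (-4))/((-6) - 5) = -39/11.
g(-3) = -6, g(-39/11) = -2160/1331. z_3 = (-39/11) - (-2160/1331)·((-39/11) - (-3))/((-2160/1331) - (-6)) = -3639/971.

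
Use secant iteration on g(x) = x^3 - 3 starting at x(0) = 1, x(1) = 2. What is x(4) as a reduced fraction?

20671423/14273229

g(1) = -2, g(2) = 5. x(2) = 2 - 5·(2 - 1)/(5 - (-2)) = 9/7.
g(2) = 5, g(9/7) = -300/343. x(3) = (9/7) - (-300/343)·((9/7) - 2)/((-300/343) - 5) = 561/403.
g(9/7) = -300/343, g(561/403) = -19794000/65450827. x(4) = (561/403) - (-19794000/65450827)·((561/403) - (9/7))/((-19794000/65450827) - (-300/343)) = 20671423/14273229.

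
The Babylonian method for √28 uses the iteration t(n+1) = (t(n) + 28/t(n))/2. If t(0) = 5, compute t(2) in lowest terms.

t(1) = (5 + 28/5)/2 = 53/10.
t(2) = (53/10 + 28/(53/10))/2 = 5609/1060.

5609/1060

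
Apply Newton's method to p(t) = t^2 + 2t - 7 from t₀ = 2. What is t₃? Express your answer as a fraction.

430441/235416

p'(t) = 2t + 2.
p(2) = 1, p'(2) = 6, so t₁ = 2 - 1/6 = 11/6.
p(11/6) = 1/36, p'(11/6) = 17/3, so t₂ = (11/6) - (1/36)/(17/3) = 373/204.
p(373/204) = 1/41616, p'(373/204) = 577/102, so t₃ = (373/204) - (1/41616)/(577/102) = 430441/235416.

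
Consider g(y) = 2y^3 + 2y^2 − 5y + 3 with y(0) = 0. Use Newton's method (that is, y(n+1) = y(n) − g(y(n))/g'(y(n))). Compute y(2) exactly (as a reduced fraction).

g'(y) = 6y^2 + 4y − 5.
g(0) = 3, g'(0) = −5, so y(1) = 0 − 3/(−5) = 3/5.
g(3/5) = 144/125, g'(3/5) = −11/25, so y(2) = (3/5) − (144/125)/(−11/25) = 177/55.

177/55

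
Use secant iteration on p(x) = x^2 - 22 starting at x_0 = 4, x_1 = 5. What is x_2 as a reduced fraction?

p(4) = -6, p(5) = 3. x_2 = 5 - 3·(5 - 4)/(3 - (-6)) = 14/3.

14/3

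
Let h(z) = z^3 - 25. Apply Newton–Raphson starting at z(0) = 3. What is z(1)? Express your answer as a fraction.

79/27

h'(z) = 3z^2.
h(3) = 2, h'(3) = 27, so z(1) = 3 - 2/27 = 79/27.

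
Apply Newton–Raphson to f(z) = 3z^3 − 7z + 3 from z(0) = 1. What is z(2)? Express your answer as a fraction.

69/53

f'(z) = 9z^2 − 7.
f(1) = −1, f'(1) = 2, so z(1) = 1 − (−1)/2 = 3/2.
f(3/2) = 21/8, f'(3/2) = 53/4, so z(2) = (3/2) − (21/8)/(53/4) = 69/53.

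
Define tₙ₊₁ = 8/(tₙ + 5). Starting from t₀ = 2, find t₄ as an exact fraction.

t₁ = 8/(2 + 5) = 8/7.
t₂ = 8/(8/7 + 5) = 56/43.
t₃ = 8/(56/43 + 5) = 344/271.
t₄ = 8/(344/271 + 5) = 2168/1699.

2168/1699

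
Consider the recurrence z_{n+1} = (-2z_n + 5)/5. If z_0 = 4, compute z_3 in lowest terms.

63/125

z_1 = (-2·4 + 5)/5 = -3/5.
z_2 = (-2·(-3/5) + 5)/5 = 31/25.
z_3 = (-2·(31/25) + 5)/5 = 63/125.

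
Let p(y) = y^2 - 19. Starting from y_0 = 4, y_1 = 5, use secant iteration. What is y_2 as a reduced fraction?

13/3

p(4) = -3, p(5) = 6. y_2 = 5 - 6·(5 - 4)/(6 - (-3)) = 13/3.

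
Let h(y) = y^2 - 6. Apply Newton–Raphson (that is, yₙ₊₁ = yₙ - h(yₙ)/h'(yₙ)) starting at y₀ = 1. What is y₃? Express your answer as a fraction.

h'(y) = 2y.
h(1) = -5, h'(1) = 2, so y₁ = 1 - (-5)/2 = 7/2.
h(7/2) = 25/4, h'(7/2) = 7, so y₂ = (7/2) - (25/4)/7 = 73/28.
h(73/28) = 625/784, h'(73/28) = 73/14, so y₃ = (73/28) - (625/784)/(73/14) = 10033/4088.

10033/4088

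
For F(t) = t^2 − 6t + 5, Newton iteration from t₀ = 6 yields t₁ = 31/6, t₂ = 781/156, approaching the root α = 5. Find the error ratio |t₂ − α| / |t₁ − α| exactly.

t₁ − α = 31/6 − 5 = 1/6, so |t₁ − α| = 1/6.
t₂ − α = 781/156 − 5 = 1/156, so |t₂ − α| = 1/156.
Ratio = (1/156) / (1/6) = 1/26.

1/26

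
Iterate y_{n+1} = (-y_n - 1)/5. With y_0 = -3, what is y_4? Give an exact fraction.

-107/625

y_1 = (-(-3) - 1)/5 = 2/5.
y_2 = (-(2/5) - 1)/5 = -7/25.
y_3 = (-(-7/25) - 1)/5 = -18/125.
y_4 = (-(-18/125) - 1)/5 = -107/625.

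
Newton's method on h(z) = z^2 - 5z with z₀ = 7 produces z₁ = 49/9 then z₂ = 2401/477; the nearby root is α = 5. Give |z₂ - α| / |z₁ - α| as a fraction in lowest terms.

4/53

z₁ - α = 49/9 - 5 = 4/9, so |z₁ - α| = 4/9.
z₂ - α = 2401/477 - 5 = 16/477, so |z₂ - α| = 16/477.
Ratio = (16/477) / (4/9) = 4/53.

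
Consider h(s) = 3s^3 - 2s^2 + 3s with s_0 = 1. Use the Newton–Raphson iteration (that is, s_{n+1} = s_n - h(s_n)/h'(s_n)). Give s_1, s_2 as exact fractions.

h'(s) = 9s^2 - 4s + 3.
h(1) = 4, h'(1) = 8, so s_1 = 1 - 4/8 = 1/2.
h(1/2) = 11/8, h'(1/2) = 13/4, so s_2 = (1/2) - (11/8)/(13/4) = 1/13.

s_1 = 1/2, s_2 = 1/13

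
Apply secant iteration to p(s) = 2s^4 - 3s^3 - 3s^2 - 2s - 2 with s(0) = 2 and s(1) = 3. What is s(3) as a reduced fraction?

p(2) = -10, p(3) = 46. s(2) = 3 - 46·(3 - 2)/(46 - (-10)) = 61/28.
p(3) = 46, p(61/28) = -2016985/307328. s(3) = (61/28) - (-2016985/307328)·((61/28) - 3)/((-2016985/307328) - 46) = 69659/30537.

69659/30537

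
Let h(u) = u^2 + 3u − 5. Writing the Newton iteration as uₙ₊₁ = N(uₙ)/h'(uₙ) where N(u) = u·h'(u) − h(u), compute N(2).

9

h'(u) = 2u + 3.
N(u) = u·h'(u) − h(u) = u·(2u + 3) − (u^2 + 3u − 5) = u^2 + 5.
N(2) = 9.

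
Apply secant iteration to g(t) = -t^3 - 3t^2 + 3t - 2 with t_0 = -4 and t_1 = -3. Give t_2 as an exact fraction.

-50/13

g(-4) = 2, g(-3) = -11. t_2 = (-3) - (-11)·((-3) - (-4))/((-11) - 2) = -50/13.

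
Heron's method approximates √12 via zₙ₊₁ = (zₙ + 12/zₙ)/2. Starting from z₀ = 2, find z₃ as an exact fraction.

z₁ = (2 + 12/2)/2 = 4.
z₂ = (4 + 12/4)/2 = 7/2.
z₃ = (7/2 + 12/(7/2))/2 = 97/28.

97/28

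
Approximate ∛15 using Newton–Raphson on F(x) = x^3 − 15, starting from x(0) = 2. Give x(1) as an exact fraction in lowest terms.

F'(x) = 3x^2.
F(2) = −7, F'(2) = 12, so x(1) = 2 − (−7)/12 = 31/12.

31/12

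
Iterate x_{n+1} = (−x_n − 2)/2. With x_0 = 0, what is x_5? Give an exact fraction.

x_1 = (−0 − 2)/2 = −1.
x_2 = (−(−1) − 2)/2 = −1/2.
x_3 = (−(−1/2) − 2)/2 = −3/4.
x_4 = (−(−3/4) − 2)/2 = −5/8.
x_5 = (−(−5/8) − 2)/2 = −11/16.

−11/16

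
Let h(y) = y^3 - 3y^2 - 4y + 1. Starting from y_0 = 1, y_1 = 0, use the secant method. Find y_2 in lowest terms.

h(1) = -5, h(0) = 1. y_2 = 0 - 1·(0 - 1)/(1 - (-5)) = 1/6.

1/6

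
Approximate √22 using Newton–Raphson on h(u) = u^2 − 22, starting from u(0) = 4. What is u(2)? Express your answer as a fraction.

h'(u) = 2u.
h(4) = −6, h'(4) = 8, so u(1) = 4 − (−6)/8 = 19/4.
h(19/4) = 9/16, h'(19/4) = 19/2, so u(2) = (19/4) − (9/16)/(19/2) = 713/152.

713/152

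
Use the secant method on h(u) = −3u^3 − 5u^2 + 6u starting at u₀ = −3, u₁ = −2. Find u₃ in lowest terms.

−3090/1207

h(−3) = 18, h(−2) = −8. u₂ = (−2) − (−8)·((−2) − (−3))/((−8) − 18) = −30/13.
h(−2) = −8, h(−30/13) = −7920/2197. u₃ = (−30/13) − (−7920/2197)·((−30/13) − (−2))/((−7920/2197) − (−8)) = −3090/1207.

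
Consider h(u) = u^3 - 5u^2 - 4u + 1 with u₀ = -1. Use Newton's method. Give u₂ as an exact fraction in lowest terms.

-4633/5292

h'(u) = 3u^2 - 10u - 4.
h(-1) = -1, h'(-1) = 9, so u₁ = (-1) - (-1)/9 = -8/9.
h(-8/9) = -71/729, h'(-8/9) = 196/27, so u₂ = (-8/9) - (-71/729)/(196/27) = -4633/5292.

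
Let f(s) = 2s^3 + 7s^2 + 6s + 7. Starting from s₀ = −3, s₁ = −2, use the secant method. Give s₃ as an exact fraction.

−1717/575

f(−3) = −2, f(−2) = 7. s₂ = (−2) − 7·((−2) − (−3))/(7 − (−2)) = −25/9.
f(−2) = 7, f(−25/9) = 1078/729. s₃ = (−25/9) − (1078/729)·((−25/9) − (−2))/((1078/729) − 7) = −1717/575.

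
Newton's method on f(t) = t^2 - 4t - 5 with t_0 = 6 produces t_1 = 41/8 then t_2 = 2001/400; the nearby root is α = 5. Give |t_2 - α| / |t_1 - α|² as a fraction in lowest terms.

4/25

t_1 - α = 41/8 - 5 = 1/8, so |t_1 - α| = 1/8.
t_2 - α = 2001/400 - 5 = 1/400, so |t_2 - α| = 1/400.
|t_1 - α|² = 1/64.
Ratio = (1/400) / (1/64) = 4/25.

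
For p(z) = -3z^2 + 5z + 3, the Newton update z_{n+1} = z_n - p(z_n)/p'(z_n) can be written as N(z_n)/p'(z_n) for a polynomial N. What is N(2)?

-15

p'(z) = -6z + 5.
N(z) = z·p'(z) - p(z) = z·(-6z + 5) - (-3z^2 + 5z + 3) = -3z^2 - 3.
N(2) = -15.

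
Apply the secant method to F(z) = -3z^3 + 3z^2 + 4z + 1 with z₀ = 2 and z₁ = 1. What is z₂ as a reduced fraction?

13/8

F(2) = -3, F(1) = 5. z₂ = 1 - 5·(1 - 2)/(5 - (-3)) = 13/8.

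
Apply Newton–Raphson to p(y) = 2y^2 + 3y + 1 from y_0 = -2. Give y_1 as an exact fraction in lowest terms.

p'(y) = 4y + 3.
p(-2) = 3, p'(-2) = -5, so y_1 = (-2) - 3/(-5) = -7/5.

-7/5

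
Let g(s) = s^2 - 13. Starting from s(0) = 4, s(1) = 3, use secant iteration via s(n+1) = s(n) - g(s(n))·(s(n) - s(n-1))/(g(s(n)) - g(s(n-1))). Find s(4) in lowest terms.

g(4) = 3, g(3) = -4. s(2) = 3 - (-4)·(3 - 4)/((-4) - 3) = 25/7.
g(3) = -4, g(25/7) = -12/49. s(3) = (25/7) - (-12/49)·((25/7) - 3)/((-12/49) - (-4)) = 83/23.
g(25/7) = -12/49, g(83/23) = 12/529. s(4) = (83/23) - (12/529)·((83/23) - (25/7))/((12/529) - (-12/49)) = 1042/289.

1042/289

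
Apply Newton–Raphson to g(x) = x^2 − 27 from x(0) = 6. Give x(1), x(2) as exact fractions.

x(1) = 21/4, x(2) = 291/56

g'(x) = 2x.
g(6) = 9, g'(6) = 12, so x(1) = 6 − 9/12 = 21/4.
g(21/4) = 9/16, g'(21/4) = 21/2, so x(2) = (21/4) − (9/16)/(21/2) = 291/56.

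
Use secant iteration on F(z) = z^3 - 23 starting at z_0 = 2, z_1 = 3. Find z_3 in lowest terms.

25793/9079

F(2) = -15, F(3) = 4. z_2 = 3 - 4·(3 - 2)/(4 - (-15)) = 53/19.
F(3) = 4, F(53/19) = -8880/6859. z_3 = (53/19) - (-8880/6859)·((53/19) - 3)/((-8880/6859) - 4) = 25793/9079.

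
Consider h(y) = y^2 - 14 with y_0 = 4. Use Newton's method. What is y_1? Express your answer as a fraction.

15/4

h'(y) = 2y.
h(4) = 2, h'(4) = 8, so y_1 = 4 - 2/8 = 15/4.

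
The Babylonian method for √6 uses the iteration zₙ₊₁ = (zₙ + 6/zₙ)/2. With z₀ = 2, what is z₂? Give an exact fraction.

z₁ = (2 + 6/2)/2 = 5/2.
z₂ = (5/2 + 6/(5/2))/2 = 49/20.

49/20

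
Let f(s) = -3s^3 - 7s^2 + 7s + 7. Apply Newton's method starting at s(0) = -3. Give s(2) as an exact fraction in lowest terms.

-19897/6948

f'(s) = -9s^2 - 14s + 7.
f(-3) = 4, f'(-3) = -32, so s(1) = (-3) - 4/(-32) = -23/8.
f(-23/8) = 157/512, f'(-23/8) = -1737/64, so s(2) = (-23/8) - (157/512)/(-1737/64) = -19897/6948.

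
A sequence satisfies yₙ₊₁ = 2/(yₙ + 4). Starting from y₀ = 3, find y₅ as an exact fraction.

y₁ = 2/(3 + 4) = 2/7.
y₂ = 2/(2/7 + 4) = 7/15.
y₃ = 2/(7/15 + 4) = 30/67.
y₄ = 2/(30/67 + 4) = 67/149.
y₅ = 2/(67/149 + 4) = 298/663.

298/663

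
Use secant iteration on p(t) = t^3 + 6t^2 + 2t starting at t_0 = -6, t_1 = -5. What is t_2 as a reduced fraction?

p(-6) = -12, p(-5) = 15. t_2 = (-5) - 15·((-5) - (-6))/(15 - (-12)) = -50/9.

-50/9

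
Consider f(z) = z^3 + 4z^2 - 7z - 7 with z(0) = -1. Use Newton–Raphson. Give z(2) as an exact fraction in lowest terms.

-269/362

f'(z) = 3z^2 + 8z - 7.
f(-1) = 3, f'(-1) = -12, so z(1) = (-1) - 3/(-12) = -3/4.
f(-3/4) = 5/64, f'(-3/4) = -181/16, so z(2) = (-3/4) - (5/64)/(-181/16) = -269/362.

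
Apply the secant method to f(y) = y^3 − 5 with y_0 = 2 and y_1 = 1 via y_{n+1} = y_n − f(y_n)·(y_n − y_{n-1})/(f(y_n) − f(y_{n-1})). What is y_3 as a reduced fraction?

443/247

f(2) = 3, f(1) = −4. y_2 = 1 − (−4)·(1 − 2)/((−4) − 3) = 11/7.
f(1) = −4, f(11/7) = −384/343. y_3 = (11/7) − (−384/343)·((11/7) − 1)/((−384/343) − (−4)) = 443/247.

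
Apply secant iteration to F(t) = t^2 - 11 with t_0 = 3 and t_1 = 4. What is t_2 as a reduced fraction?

23/7

F(3) = -2, F(4) = 5. t_2 = 4 - 5·(4 - 3)/(5 - (-2)) = 23/7.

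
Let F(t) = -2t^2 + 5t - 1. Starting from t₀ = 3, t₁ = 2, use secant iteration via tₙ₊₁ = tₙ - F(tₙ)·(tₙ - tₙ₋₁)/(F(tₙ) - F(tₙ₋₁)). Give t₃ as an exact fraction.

39/17

F(3) = -4, F(2) = 1. t₂ = 2 - 1·(2 - 3)/(1 - (-4)) = 11/5.
F(2) = 1, F(11/5) = 8/25. t₃ = (11/5) - (8/25)·((11/5) - 2)/((8/25) - 1) = 39/17.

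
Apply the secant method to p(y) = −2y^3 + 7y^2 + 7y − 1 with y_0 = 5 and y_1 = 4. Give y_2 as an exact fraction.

219/52

p(5) = −41, p(4) = 11. y_2 = 4 − 11·(4 − 5)/(11 − (−41)) = 219/52.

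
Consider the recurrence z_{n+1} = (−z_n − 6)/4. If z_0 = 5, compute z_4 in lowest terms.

−301/256

z_1 = (−5 − 6)/4 = −11/4.
z_2 = (−(−11/4) − 6)/4 = −13/16.
z_3 = (−(−13/16) − 6)/4 = −83/64.
z_4 = (−(−83/64) − 6)/4 = −301/256.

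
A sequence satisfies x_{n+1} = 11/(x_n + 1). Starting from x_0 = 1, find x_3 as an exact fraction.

x_1 = 11/(1 + 1) = 11/2.
x_2 = 11/(11/2 + 1) = 22/13.
x_3 = 11/(22/13 + 1) = 143/35.

143/35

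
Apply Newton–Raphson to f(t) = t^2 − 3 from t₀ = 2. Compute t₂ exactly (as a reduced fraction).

f'(t) = 2t.
f(2) = 1, f'(2) = 4, so t₁ = 2 − 1/4 = 7/4.
f(7/4) = 1/16, f'(7/4) = 7/2, so t₂ = (7/4) − (1/16)/(7/2) = 97/56.

97/56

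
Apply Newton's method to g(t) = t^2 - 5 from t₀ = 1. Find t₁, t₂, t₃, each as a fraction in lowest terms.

t₁ = 3, t₂ = 7/3, t₃ = 47/21

g'(t) = 2t.
g(1) = -4, g'(1) = 2, so t₁ = 1 - (-4)/2 = 3.
g(3) = 4, g'(3) = 6, so t₂ = 3 - 4/6 = 7/3.
g(7/3) = 4/9, g'(7/3) = 14/3, so t₃ = (7/3) - (4/9)/(14/3) = 47/21.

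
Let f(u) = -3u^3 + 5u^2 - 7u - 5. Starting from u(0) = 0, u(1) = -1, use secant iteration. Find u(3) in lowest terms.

-4/9

f(0) = -5, f(-1) = 10. u(2) = (-1) - 10·((-1) - 0)/(10 - (-5)) = -1/3.
f(-1) = 10, f(-1/3) = -2. u(3) = (-1/3) - (-2)·((-1/3) - (-1))/((-2) - 10) = -4/9.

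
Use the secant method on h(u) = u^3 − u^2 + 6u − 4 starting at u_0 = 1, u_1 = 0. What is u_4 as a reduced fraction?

h(1) = 2, h(0) = −4. u_2 = 0 − (−4)·(0 − 1)/((−4) − 2) = 2/3.
h(0) = −4, h(2/3) = −4/27. u_3 = (2/3) − (−4/27)·((2/3) − 0)/((−4/27) − (−4)) = 9/13.
h(2/3) = −4/27, h(9/13) = 14/2197. u_4 = (9/13) − (14/2197)·((9/13) − (2/3))/((14/2197) − (−4/27)) = 3168/4583.

3168/4583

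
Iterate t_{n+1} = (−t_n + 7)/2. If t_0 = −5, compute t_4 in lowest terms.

15/8

t_1 = (−(−5) + 7)/2 = 6.
t_2 = (−6 + 7)/2 = 1/2.
t_3 = (−(1/2) + 7)/2 = 13/4.
t_4 = (−(13/4) + 7)/2 = 15/8.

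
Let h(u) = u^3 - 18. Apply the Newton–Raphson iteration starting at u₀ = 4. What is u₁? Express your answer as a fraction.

73/24

h'(u) = 3u^2.
h(4) = 46, h'(4) = 48, so u₁ = 4 - 46/48 = 73/24.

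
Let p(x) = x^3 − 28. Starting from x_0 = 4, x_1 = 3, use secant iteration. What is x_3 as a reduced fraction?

113260/37297

p(4) = 36, p(3) = −1. x_2 = 3 − (−1)·(3 − 4)/((−1) − 36) = 112/37.
p(3) = −1, p(112/37) = −13356/50653. x_3 = (112/37) − (−13356/50653)·((112/37) − 3)/((−13356/50653) − (−1)) = 113260/37297.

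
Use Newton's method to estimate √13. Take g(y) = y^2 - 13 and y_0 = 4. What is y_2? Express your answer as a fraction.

g'(y) = 2y.
g(4) = 3, g'(4) = 8, so y_1 = 4 - 3/8 = 29/8.
g(29/8) = 9/64, g'(29/8) = 29/4, so y_2 = (29/8) - (9/64)/(29/4) = 1673/464.

1673/464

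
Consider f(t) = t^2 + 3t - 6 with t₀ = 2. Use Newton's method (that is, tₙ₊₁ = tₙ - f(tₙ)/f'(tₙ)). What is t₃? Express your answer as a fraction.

649450/473263

f'(t) = 2t + 3.
f(2) = 4, f'(2) = 7, so t₁ = 2 - 4/7 = 10/7.
f(10/7) = 16/49, f'(10/7) = 41/7, so t₂ = (10/7) - (16/49)/(41/7) = 394/287.
f(394/287) = 256/82369, f'(394/287) = 1649/287, so t₃ = (394/287) - (256/82369)/(1649/287) = 649450/473263.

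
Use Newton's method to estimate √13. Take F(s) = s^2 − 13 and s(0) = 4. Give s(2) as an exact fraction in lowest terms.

1673/464

F'(s) = 2s.
F(4) = 3, F'(4) = 8, so s(1) = 4 − 3/8 = 29/8.
F(29/8) = 9/64, F'(29/8) = 29/4, so s(2) = (29/8) − (9/64)/(29/4) = 1673/464.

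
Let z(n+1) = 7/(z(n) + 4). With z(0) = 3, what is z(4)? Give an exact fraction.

189/143

z(1) = 7/(3 + 4) = 1.
z(2) = 7/(1 + 4) = 7/5.
z(3) = 7/(7/5 + 4) = 35/27.
z(4) = 7/(35/27 + 4) = 189/143.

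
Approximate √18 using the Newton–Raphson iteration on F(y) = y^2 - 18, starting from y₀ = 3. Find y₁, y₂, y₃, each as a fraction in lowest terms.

F'(y) = 2y.
F(3) = -9, F'(3) = 6, so y₁ = 3 - (-9)/6 = 9/2.
F(9/2) = 9/4, F'(9/2) = 9, so y₂ = (9/2) - (9/4)/9 = 17/4.
F(17/4) = 1/16, F'(17/4) = 17/2, so y₃ = (17/4) - (1/16)/(17/2) = 577/136.

y₁ = 9/2, y₂ = 17/4, y₃ = 577/136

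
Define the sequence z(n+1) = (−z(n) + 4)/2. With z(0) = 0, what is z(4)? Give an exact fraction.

5/4

z(1) = (−0 + 4)/2 = 2.
z(2) = (−2 + 4)/2 = 1.
z(3) = (−1 + 4)/2 = 3/2.
z(4) = (−(3/2) + 4)/2 = 5/4.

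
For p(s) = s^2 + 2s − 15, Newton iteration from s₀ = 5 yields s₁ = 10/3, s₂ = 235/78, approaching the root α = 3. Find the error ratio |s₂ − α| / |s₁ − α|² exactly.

3/26

s₁ − α = 10/3 − 3 = 1/3, so |s₁ − α| = 1/3.
s₂ − α = 235/78 − 3 = 1/78, so |s₂ − α| = 1/78.
|s₁ − α|² = 1/9.
Ratio = (1/78) / (1/9) = 3/26.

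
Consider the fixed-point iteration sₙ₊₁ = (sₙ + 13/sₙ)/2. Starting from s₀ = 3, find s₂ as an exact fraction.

119/33

s₁ = (3 + 13/3)/2 = 11/3.
s₂ = (11/3 + 13/(11/3))/2 = 119/33.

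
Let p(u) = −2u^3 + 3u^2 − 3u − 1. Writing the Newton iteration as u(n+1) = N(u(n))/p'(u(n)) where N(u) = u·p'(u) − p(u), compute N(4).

p'(u) = −6u^2 + 6u − 3.
N(u) = u·p'(u) − p(u) = u·(−6u^2 + 6u − 3) − (−2u^3 + 3u^2 − 3u − 1) = −4u^3 + 3u^2 + 1.
N(4) = −207.

−207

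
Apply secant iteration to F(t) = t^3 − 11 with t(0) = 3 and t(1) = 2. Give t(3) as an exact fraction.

F(3) = 16, F(2) = −3. t(2) = 2 − (−3)·(2 − 3)/((−3) − 16) = 41/19.
F(2) = −3, F(41/19) = −6528/6859. t(3) = (41/19) − (−6528/6859)·((41/19) − 2)/((−6528/6859) − (−3)) = 3483/1561.

3483/1561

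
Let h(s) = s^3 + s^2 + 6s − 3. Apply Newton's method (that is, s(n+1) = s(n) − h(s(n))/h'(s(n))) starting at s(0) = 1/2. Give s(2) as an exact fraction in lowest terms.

h'(s) = 3s^2 + 2s + 6.
h(1/2) = 3/8, h'(1/2) = 31/4, so s(1) = (1/2) − (3/8)/(31/4) = 14/31.
h(14/31) = 171/29791, h'(14/31) = 7222/961, so s(2) = (14/31) − (171/29791)/(7222/961) = 100937/223882.

100937/223882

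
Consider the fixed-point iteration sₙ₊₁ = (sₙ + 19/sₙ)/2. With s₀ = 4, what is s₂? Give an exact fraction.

s₁ = (4 + 19/4)/2 = 35/8.
s₂ = (35/8 + 19/(35/8))/2 = 2441/560.

2441/560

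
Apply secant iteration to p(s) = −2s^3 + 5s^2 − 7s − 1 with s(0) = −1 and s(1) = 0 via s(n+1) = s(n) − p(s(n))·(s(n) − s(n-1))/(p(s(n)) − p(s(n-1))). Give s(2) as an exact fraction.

−1/14

p(−1) = 13, p(0) = −1. s(2) = 0 − (−1)·(0 − (−1))/((−1) − 13) = −1/14.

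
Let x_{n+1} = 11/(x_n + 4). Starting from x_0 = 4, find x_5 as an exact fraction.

16643/8912

x_1 = 11/(4 + 4) = 11/8.
x_2 = 11/(11/8 + 4) = 88/43.
x_3 = 11/(88/43 + 4) = 473/260.
x_4 = 11/(473/260 + 4) = 2860/1513.
x_5 = 11/(2860/1513 + 4) = 16643/8912.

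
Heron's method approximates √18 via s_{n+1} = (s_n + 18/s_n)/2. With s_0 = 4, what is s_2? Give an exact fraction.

577/136

s_1 = (4 + 18/4)/2 = 17/4.
s_2 = (17/4 + 18/(17/4))/2 = 577/136.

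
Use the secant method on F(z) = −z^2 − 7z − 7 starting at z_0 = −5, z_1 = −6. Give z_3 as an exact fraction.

F(−5) = 3, F(−6) = −1. z_2 = (−6) − (−1)·((−6) − (−5))/((−1) − 3) = −23/4.
F(−6) = −1, F(−23/4) = 3/16. z_3 = (−23/4) − (3/16)·((−23/4) − (−6))/((3/16) − (−1)) = −110/19.

−110/19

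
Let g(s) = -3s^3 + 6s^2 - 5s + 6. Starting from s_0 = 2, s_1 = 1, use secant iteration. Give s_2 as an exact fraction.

g(2) = -4, g(1) = 4. s_2 = 1 - 4·(1 - 2)/(4 - (-4)) = 3/2.

3/2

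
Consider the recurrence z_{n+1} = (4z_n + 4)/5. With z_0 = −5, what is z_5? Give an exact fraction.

z_1 = (4·(−5) + 4)/5 = −16/5.
z_2 = (4·(−16/5) + 4)/5 = −44/25.
z_3 = (4·(−44/25) + 4)/5 = −76/125.
z_4 = (4·(−76/125) + 4)/5 = 196/625.
z_5 = (4·(196/625) + 4)/5 = 3284/3125.

3284/3125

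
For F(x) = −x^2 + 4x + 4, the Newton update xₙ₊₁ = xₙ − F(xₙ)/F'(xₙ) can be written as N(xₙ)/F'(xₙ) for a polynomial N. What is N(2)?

−8

F'(x) = −2x + 4.
N(x) = x·F'(x) − F(x) = x·(−2x + 4) − (−x^2 + 4x + 4) = −x^2 − 4.
N(2) = −8.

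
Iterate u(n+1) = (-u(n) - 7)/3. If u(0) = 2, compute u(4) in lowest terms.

-46/27

u(1) = (-2 - 7)/3 = -3.
u(2) = (-(-3) - 7)/3 = -4/3.
u(3) = (-(-4/3) - 7)/3 = -17/9.
u(4) = (-(-17/9) - 7)/3 = -46/27.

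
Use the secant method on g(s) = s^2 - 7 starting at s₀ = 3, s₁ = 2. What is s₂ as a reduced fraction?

13/5

g(3) = 2, g(2) = -3. s₂ = 2 - (-3)·(2 - 3)/((-3) - 2) = 13/5.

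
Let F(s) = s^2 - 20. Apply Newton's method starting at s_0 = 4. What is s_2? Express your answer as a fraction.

F'(s) = 2s.
F(4) = -4, F'(4) = 8, so s_1 = 4 - (-4)/8 = 9/2.
F(9/2) = 1/4, F'(9/2) = 9, so s_2 = (9/2) - (1/4)/9 = 161/36.

161/36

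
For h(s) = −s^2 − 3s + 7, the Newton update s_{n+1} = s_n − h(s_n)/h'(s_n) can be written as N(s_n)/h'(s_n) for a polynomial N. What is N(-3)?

−16

h'(s) = −2s − 3.
N(s) = s·h'(s) − h(s) = s·(−2s − 3) − (−s^2 − 3s + 7) = −s^2 − 7.
N(-3) = −16.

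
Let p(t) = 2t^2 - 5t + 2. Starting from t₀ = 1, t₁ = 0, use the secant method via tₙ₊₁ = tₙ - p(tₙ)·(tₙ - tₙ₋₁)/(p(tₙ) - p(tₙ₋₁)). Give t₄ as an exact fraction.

42/85

p(1) = -1, p(0) = 2. t₂ = 0 - 2·(0 - 1)/(2 - (-1)) = 2/3.
p(0) = 2, p(2/3) = -4/9. t₃ = (2/3) - (-4/9)·((2/3) - 0)/((-4/9) - 2) = 6/11.
p(2/3) = -4/9, p(6/11) = -16/121. t₄ = (6/11) - (-16/121)·((6/11) - (2/3))/((-16/121) - (-4/9)) = 42/85.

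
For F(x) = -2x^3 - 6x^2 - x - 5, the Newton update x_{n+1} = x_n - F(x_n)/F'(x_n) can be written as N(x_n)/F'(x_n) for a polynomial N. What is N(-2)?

13

F'(x) = -6x^2 - 12x - 1.
N(x) = x·F'(x) - F(x) = x·(-6x^2 - 12x - 1) - (-2x^3 - 6x^2 - x - 5) = -4x^3 - 6x^2 + 5.
N(-2) = 13.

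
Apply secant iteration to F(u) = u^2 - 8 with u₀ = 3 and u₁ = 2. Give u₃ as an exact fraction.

F(3) = 1, F(2) = -4. u₂ = 2 - (-4)·(2 - 3)/((-4) - 1) = 14/5.
F(2) = -4, F(14/5) = -4/25. u₃ = (14/5) - (-4/25)·((14/5) - 2)/((-4/25) - (-4)) = 17/6.

17/6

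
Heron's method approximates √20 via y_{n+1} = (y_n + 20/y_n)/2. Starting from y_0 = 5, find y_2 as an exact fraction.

y_1 = (5 + 20/5)/2 = 9/2.
y_2 = (9/2 + 20/(9/2))/2 = 161/36.

161/36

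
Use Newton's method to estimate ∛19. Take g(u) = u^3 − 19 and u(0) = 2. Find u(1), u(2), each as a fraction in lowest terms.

g'(u) = 3u^2.
g(2) = −11, g'(2) = 12, so u(1) = 2 − (−11)/12 = 35/12.
g(35/12) = 10043/1728, g'(35/12) = 1225/48, so u(2) = (35/12) − (10043/1728)/(1225/48) = 59291/22050.

u(1) = 35/12, u(2) = 59291/22050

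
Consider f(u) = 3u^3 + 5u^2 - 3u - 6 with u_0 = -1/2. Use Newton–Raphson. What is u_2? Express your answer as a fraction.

f'(u) = 9u^2 + 10u - 3.
f(-1/2) = -29/8, f'(-1/2) = -23/4, so u_1 = (-1/2) - (-29/8)/(-23/4) = -26/23.
f(-26/23) = -6728/12167, f'(-26/23) = -1483/529, so u_2 = (-26/23) - (-6728/12167)/(-1483/529) = -45286/34109.

-45286/34109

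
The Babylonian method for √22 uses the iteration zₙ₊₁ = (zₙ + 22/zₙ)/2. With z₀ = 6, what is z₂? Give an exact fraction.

1633/348

z₁ = (6 + 22/6)/2 = 29/6.
z₂ = (29/6 + 22/(29/6))/2 = 1633/348.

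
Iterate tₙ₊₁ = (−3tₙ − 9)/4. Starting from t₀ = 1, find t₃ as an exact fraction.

−9/4

t₁ = (−3·1 − 9)/4 = −3.
t₂ = (−3·(−3) − 9)/4 = 0.
t₃ = (−3·0 − 9)/4 = −9/4.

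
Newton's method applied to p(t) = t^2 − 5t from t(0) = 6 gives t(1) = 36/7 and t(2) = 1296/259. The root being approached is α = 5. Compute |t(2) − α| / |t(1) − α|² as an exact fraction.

7/37

t(1) − α = 36/7 − 5 = 1/7, so |t(1) − α| = 1/7.
t(2) − α = 1296/259 − 5 = 1/259, so |t(2) − α| = 1/259.
|t(1) − α|² = 1/49.
Ratio = (1/259) / (1/49) = 7/37.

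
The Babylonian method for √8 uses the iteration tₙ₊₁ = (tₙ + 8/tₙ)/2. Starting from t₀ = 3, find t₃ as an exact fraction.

t₁ = (3 + 8/3)/2 = 17/6.
t₂ = (17/6 + 8/(17/6))/2 = 577/204.
t₃ = (577/204 + 8/(577/204))/2 = 665857/235416.

665857/235416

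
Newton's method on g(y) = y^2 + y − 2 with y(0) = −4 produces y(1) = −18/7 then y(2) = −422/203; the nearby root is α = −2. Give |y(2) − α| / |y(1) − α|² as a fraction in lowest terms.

7/29

y(1) − α = −18/7 − (−2) = −18/7 + 2 = −4/7, so |y(1) − α| = 4/7.
y(2) − α = −422/203 − (−2) = −422/203 + 2 = −16/203, so |y(2) − α| = 16/203.
|y(1) − α|² = 16/49.
Ratio = (16/203) / (16/49) = 7/29.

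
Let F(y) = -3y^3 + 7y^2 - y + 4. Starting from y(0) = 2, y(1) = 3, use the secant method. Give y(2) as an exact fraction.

52/23

F(2) = 6, F(3) = -17. y(2) = 3 - (-17)·(3 - 2)/((-17) - 6) = 52/23.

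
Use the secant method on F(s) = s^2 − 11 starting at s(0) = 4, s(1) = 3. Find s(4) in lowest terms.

F(4) = 5, F(3) = −2. s(2) = 3 − (−2)·(3 − 4)/((−2) − 5) = 23/7.
F(3) = −2, F(23/7) = −10/49. s(3) = (23/7) − (−10/49)·((23/7) − 3)/((−10/49) − (−2)) = 73/22.
F(23/7) = −10/49, F(73/22) = 5/484. s(4) = (73/22) − (5/484)·((73/22) − (23/7))/((5/484) − (−10/49)) = 3373/1017.

3373/1017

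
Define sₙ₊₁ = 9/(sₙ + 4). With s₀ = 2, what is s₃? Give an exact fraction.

99/62

s₁ = 9/(2 + 4) = 3/2.
s₂ = 9/(3/2 + 4) = 18/11.
s₃ = 9/(18/11 + 4) = 99/62.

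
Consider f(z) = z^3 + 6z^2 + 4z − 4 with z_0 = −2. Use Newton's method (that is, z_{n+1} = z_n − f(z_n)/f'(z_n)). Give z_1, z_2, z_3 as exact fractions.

z_1 = −3/2, z_2 = −43/29, z_3 = −260268/175537

f'(z) = 3z^2 + 12z + 4.
f(−2) = 4, f'(−2) = −8, so z_1 = (−2) − 4/(−8) = −3/2.
f(−3/2) = 1/8, f'(−3/2) = −29/4, so z_2 = (−3/2) − (1/8)/(−29/4) = −43/29.
f(−43/29) = 11/24389, f'(−43/29) = −6053/841, so z_3 = (−43/29) − (11/24389)/(−6053/841) = −260268/175537.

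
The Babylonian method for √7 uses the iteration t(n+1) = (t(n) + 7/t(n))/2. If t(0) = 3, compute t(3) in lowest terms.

32257/12192

t(1) = (3 + 7/3)/2 = 8/3.
t(2) = (8/3 + 7/(8/3))/2 = 127/48.
t(3) = (127/48 + 7/(127/48))/2 = 32257/12192.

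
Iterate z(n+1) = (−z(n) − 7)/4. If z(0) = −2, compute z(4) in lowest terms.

−359/256

z(1) = (−(−2) − 7)/4 = −5/4.
z(2) = (−(−5/4) − 7)/4 = −23/16.
z(3) = (−(−23/16) − 7)/4 = −89/64.
z(4) = (−(−89/64) − 7)/4 = −359/256.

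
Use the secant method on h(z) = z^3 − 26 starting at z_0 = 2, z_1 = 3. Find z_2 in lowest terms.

56/19

h(2) = −18, h(3) = 1. z_2 = 3 − 1·(3 − 2)/(1 − (−18)) = 56/19.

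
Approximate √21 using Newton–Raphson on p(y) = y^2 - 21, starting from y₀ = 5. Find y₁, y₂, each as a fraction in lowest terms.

y₁ = 23/5, y₂ = 527/115

p'(y) = 2y.
p(5) = 4, p'(5) = 10, so y₁ = 5 - 4/10 = 23/5.
p(23/5) = 4/25, p'(23/5) = 46/5, so y₂ = (23/5) - (4/25)/(46/5) = 527/115.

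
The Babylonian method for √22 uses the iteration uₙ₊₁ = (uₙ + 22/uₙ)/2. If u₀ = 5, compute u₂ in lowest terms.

u₁ = (5 + 22/5)/2 = 47/10.
u₂ = (47/10 + 22/(47/10))/2 = 4409/940.

4409/940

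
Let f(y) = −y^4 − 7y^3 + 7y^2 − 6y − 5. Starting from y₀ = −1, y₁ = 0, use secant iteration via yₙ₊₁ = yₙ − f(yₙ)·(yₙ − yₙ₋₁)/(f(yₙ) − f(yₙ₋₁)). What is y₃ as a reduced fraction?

f(−1) = 14, f(0) = −5. y₂ = 0 − (−5)·(0 − (−1))/((−5) − 14) = −5/19.
f(0) = −5, f(−5/19) = −366660/130321. y₃ = (−5/19) − (−366660/130321)·((−5/19) − 0)/((−366660/130321) − (−5)) = −34295/56989.

−34295/56989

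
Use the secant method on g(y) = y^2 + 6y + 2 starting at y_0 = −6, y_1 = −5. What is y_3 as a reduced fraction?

−130/23

g(−6) = 2, g(−5) = −3. y_2 = (−5) − (−3)·((−5) − (−6))/((−3) − 2) = −28/5.
g(−5) = −3, g(−28/5) = −6/25. y_3 = (−28/5) − (−6/25)·((−28/5) − (−5))/((−6/25) − (−3)) = −130/23.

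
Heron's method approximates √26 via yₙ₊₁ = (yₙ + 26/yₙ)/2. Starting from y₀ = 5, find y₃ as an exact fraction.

54100801/10610040

y₁ = (5 + 26/5)/2 = 51/10.
y₂ = (51/10 + 26/(51/10))/2 = 5201/1020.
y₃ = (5201/1020 + 26/(5201/1020))/2 = 54100801/10610040.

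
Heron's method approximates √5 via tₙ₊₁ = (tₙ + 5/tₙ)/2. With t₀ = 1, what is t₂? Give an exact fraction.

7/3

t₁ = (1 + 5/1)/2 = 3.
t₂ = (3 + 5/3)/2 = 7/3.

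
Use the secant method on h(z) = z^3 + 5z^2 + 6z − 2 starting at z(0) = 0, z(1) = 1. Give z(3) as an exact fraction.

109/469

h(0) = −2, h(1) = 10. z(2) = 1 − 10·(1 − 0)/(10 − (−2)) = 1/6.
h(1) = 10, h(1/6) = −185/216. z(3) = (1/6) − (−185/216)·((1/6) − 1)/((−185/216) − 10) = 109/469.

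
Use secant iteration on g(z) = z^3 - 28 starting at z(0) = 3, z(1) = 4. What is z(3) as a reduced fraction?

12901/4252

g(3) = -1, g(4) = 36. z(2) = 4 - 36·(4 - 3)/(36 - (-1)) = 112/37.
g(4) = 36, g(112/37) = -13356/50653. z(3) = (112/37) - (-13356/50653)·((112/37) - 4)/((-13356/50653) - 36) = 12901/4252.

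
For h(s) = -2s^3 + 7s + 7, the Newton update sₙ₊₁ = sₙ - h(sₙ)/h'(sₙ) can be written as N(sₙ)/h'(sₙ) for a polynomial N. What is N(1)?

-11

h'(s) = -6s^2 + 7.
N(s) = s·h'(s) - h(s) = s·(-6s^2 + 7) - (-2s^3 + 7s + 7) = -4s^3 - 7.
N(1) = -11.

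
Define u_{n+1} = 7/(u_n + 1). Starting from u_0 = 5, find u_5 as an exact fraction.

1022/531

u_1 = 7/(5 + 1) = 7/6.
u_2 = 7/(7/6 + 1) = 42/13.
u_3 = 7/(42/13 + 1) = 91/55.
u_4 = 7/(91/55 + 1) = 385/146.
u_5 = 7/(385/146 + 1) = 1022/531.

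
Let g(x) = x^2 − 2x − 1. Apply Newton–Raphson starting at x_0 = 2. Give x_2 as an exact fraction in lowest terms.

g'(x) = 2x − 2.
g(2) = −1, g'(2) = 2, so x_1 = 2 − (−1)/2 = 5/2.
g(5/2) = 1/4, g'(5/2) = 3, so x_2 = (5/2) − (1/4)/3 = 29/12.

29/12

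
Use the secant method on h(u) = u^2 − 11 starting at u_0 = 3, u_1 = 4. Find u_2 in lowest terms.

23/7

h(3) = −2, h(4) = 5. u_2 = 4 − 5·(4 − 3)/(5 − (−2)) = 23/7.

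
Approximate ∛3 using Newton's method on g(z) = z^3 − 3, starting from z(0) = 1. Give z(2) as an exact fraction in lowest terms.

331/225

g'(z) = 3z^2.
g(1) = −2, g'(1) = 3, so z(1) = 1 − (−2)/3 = 5/3.
g(5/3) = 44/27, g'(5/3) = 25/3, so z(2) = (5/3) − (44/27)/(25/3) = 331/225.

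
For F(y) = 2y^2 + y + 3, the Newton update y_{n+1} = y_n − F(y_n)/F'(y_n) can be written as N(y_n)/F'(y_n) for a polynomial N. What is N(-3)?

15

F'(y) = 4y + 1.
N(y) = y·F'(y) − F(y) = y·(4y + 1) − (2y^2 + y + 3) = 2y^2 − 3.
N(-3) = 15.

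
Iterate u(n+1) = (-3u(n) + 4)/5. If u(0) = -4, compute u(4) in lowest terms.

-52/625

u(1) = (-3·(-4) + 4)/5 = 16/5.
u(2) = (-3·(16/5) + 4)/5 = -28/25.
u(3) = (-3·(-28/25) + 4)/5 = 184/125.
u(4) = (-3·(184/125) + 4)/5 = -52/625.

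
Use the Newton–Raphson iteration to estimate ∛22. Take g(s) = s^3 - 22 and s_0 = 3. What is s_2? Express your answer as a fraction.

655489/233928

g'(s) = 3s^2.
g(3) = 5, g'(3) = 27, so s_1 = 3 - 5/27 = 76/27.
g(76/27) = 5950/19683, g'(76/27) = 5776/243, so s_2 = (76/27) - (5950/19683)/(5776/243) = 655489/233928.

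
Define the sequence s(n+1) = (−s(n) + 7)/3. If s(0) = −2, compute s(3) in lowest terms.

s(1) = (−(−2) + 7)/3 = 3.
s(2) = (−3 + 7)/3 = 4/3.
s(3) = (−(4/3) + 7)/3 = 17/9.

17/9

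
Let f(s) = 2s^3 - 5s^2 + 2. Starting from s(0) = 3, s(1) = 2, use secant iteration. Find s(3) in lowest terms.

f(3) = 11, f(2) = -2. s(2) = 2 - (-2)·(2 - 3)/((-2) - 11) = 28/13.
f(2) = -2, f(28/13) = -2662/2197. s(3) = (28/13) - (-2662/2197)·((28/13) - 2)/((-2662/2197) - (-2)) = 1035/433.

1035/433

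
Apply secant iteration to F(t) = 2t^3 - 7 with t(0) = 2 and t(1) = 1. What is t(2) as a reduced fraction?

19/14

F(2) = 9, F(1) = -5. t(2) = 1 - (-5)·(1 - 2)/((-5) - 9) = 19/14.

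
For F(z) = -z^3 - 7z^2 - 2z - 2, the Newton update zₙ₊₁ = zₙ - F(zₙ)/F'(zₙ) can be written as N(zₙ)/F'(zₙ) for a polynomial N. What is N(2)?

F'(z) = -3z^2 - 14z - 2.
N(z) = z·F'(z) - F(z) = z·(-3z^2 - 14z - 2) - (-z^3 - 7z^2 - 2z - 2) = -2z^3 - 7z^2 + 2.
N(2) = -42.

-42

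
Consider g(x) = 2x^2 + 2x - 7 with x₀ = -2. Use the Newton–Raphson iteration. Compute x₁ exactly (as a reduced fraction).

g'(x) = 4x + 2.
g(-2) = -3, g'(-2) = -6, so x₁ = (-2) - (-3)/(-6) = -5/2.

-5/2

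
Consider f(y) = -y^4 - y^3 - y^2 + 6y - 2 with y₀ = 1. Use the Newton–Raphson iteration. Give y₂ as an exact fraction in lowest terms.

f'(y) = -4y^3 - 3y^2 - 2y + 6.
f(1) = 1, f'(1) = -3, so y₁ = 1 - 1/(-3) = 4/3.
f(4/3) = -106/81, f'(4/3) = -310/27, so y₂ = (4/3) - (-106/81)/(-310/27) = 189/155.

189/155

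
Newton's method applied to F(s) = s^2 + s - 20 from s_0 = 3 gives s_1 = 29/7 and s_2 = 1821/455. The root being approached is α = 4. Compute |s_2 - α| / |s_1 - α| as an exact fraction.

s_1 - α = 29/7 - 4 = 1/7, so |s_1 - α| = 1/7.
s_2 - α = 1821/455 - 4 = 1/455, so |s_2 - α| = 1/455.
Ratio = (1/455) / (1/7) = 1/65.

1/65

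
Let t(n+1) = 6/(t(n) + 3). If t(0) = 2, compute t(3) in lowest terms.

42/31

t(1) = 6/(2 + 3) = 6/5.
t(2) = 6/(6/5 + 3) = 10/7.
t(3) = 6/(10/7 + 3) = 42/31.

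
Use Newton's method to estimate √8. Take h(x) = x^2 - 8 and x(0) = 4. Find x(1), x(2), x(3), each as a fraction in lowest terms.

h'(x) = 2x.
h(4) = 8, h'(4) = 8, so x(1) = 4 - 8/8 = 3.
h(3) = 1, h'(3) = 6, so x(2) = 3 - 1/6 = 17/6.
h(17/6) = 1/36, h'(17/6) = 17/3, so x(3) = (17/6) - (1/36)/(17/3) = 577/204.

x(1) = 3, x(2) = 17/6, x(3) = 577/204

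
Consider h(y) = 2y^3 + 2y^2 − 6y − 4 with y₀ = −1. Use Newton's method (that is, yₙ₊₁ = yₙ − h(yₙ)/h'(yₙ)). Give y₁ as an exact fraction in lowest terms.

−1/2

h'(y) = 6y^2 + 4y − 6.
h(−1) = 2, h'(−1) = −4, so y₁ = (−1) − 2/(−4) = −1/2.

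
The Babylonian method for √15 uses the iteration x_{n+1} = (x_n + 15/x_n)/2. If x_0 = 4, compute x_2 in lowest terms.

x_1 = (4 + 15/4)/2 = 31/8.
x_2 = (31/8 + 15/(31/8))/2 = 1921/496.

1921/496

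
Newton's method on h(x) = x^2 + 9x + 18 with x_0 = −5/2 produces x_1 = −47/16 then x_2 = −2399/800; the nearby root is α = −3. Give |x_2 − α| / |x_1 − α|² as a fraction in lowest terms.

8/25

x_1 − α = −47/16 − (−3) = −47/16 + 3 = 1/16, so |x_1 − α| = 1/16.
x_2 − α = −2399/800 − (−3) = −2399/800 + 3 = 1/800, so |x_2 − α| = 1/800.
|x_1 − α|² = 1/256.
Ratio = (1/800) / (1/256) = 8/25.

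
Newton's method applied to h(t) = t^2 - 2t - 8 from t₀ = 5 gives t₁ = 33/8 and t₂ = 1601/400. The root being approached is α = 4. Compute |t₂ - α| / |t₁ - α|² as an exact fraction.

t₁ - α = 33/8 - 4 = 1/8, so |t₁ - α| = 1/8.
t₂ - α = 1601/400 - 4 = 1/400, so |t₂ - α| = 1/400.
|t₁ - α|² = 1/64.
Ratio = (1/400) / (1/64) = 4/25.

4/25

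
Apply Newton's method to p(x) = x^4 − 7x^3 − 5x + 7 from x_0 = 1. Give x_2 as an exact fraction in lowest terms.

19507/24695

p'(x) = 4x^3 − 21x^2 − 5.
p(1) = −4, p'(1) = −22, so x_1 = 1 − (−4)/(−22) = 9/11.
p(9/11) = −6980/14641, p'(9/11) = −22450/1331, so x_2 = (9/11) − (−6980/14641)/(−22450/1331) = 19507/24695.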